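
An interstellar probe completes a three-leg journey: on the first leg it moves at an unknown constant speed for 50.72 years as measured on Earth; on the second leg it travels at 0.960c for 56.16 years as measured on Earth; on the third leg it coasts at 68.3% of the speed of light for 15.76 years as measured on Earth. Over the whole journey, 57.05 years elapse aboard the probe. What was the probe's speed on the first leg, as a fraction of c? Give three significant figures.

β = 0.809

Leg 1: speed unknown; τ_1 = 50.72/γ_1.
Leg 2: γ = 1/√(1 − 0.960²) = 25/7 ≈ 3.571; τ_2 = 56.16/3.571 = 15.72 years.
Leg 3: β = 0.683; γ = 1/√(1 − 0.683²) = 1/√0.5335 = 1.369; τ_3 = 15.76/1.369 = 11.51 years.
Total proper time: τ_1 + 15.72 + 11.51 = 57.05, so τ_1 = 57.05 − 27.24 = 29.81 years.
γ_1 = 50.72/29.81 = 1.701; β = √(1 − 1/γ²) = √0.6545.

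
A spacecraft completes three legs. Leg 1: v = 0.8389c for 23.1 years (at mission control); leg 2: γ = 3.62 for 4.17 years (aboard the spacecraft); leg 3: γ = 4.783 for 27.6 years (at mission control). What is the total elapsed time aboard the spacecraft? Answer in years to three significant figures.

τ = 22.5 years

Leg 1: γ = 1/√(1 − 0.8389²) = 1/√0.2962 = 1.837; τ_1 = 23.1/1.837 = 12.57 years.
Leg 2: 4.17 years is already measured aboard the spacecraft.
Leg 3: γ = 4.783; τ_3 = 27.6/4.783 = 5.770 years.
Total: 12.57 + 4.170 + 5.770 years.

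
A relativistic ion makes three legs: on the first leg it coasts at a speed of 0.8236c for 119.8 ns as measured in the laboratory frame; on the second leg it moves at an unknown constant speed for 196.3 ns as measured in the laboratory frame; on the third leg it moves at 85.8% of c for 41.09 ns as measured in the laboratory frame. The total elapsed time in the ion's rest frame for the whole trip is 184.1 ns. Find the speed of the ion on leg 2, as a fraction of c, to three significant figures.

β = 0.875

Leg 1: γ = 1/√(1 − 0.8236²) = 1/√0.3217 = 1.763; τ_1 = 119.8/1.763 = 67.95 ns.
Leg 2: speed unknown; τ_2 = 196.3/γ_2.
Leg 3: β = 0.858; γ = 1/√(1 − 0.858²) = 1/√0.2638 = 1.947; τ_3 = 41.09/1.947 = 21.11 ns.
Total proper time: 67.95 + τ_2 + 21.11 = 184.1, so τ_2 = 184.1 − 89.05 = 95.05 ns.
γ_2 = 196.3/95.05 = 2.065; β = √(1 − 1/γ²) = √0.7656.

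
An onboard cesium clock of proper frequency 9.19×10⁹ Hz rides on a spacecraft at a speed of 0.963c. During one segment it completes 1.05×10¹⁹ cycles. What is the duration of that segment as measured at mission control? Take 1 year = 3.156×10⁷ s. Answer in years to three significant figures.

Δt = 134 years

γ = 1/√(1 − 0.963²) = 1/√0.07263 = 3.711
Proper time for N cycles: τ = N/f = 1.05×10¹⁹/(9.19×10⁹) = 1.143×10⁹ s = 36.20 years.
Lab-frame duration Δt = γτ = 3.711 × 36.20 = 134.3 years.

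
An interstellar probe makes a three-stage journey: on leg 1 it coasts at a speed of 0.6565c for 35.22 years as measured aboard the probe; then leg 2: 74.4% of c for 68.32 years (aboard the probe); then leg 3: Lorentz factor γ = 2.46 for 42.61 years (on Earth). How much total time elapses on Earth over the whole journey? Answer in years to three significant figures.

Δt = 192 years

Leg 1: γ = 1/√(1 − 0.6565²) = 1/√0.5690 = 1.326; Δt_1 = 1.326 × 35.22 = 46.69 years.
Leg 2: β = 0.744; γ = 1/√(1 − 0.744²) = 1/√0.4465 = 1.497; Δt_2 = 1.497 × 68.32 = 102.2 years.
Leg 3: 42.61 years is already measured on Earth.
Total: 46.69 + 102.2 + 42.61 years.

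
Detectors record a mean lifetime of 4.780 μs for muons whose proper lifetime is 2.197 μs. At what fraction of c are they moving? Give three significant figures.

γ = Δt/τ₀ = 4.780/2.197 = 2.176
β = √(1 − 1/γ²) = √(1 − 0.2113) = √0.7887

β = 0.888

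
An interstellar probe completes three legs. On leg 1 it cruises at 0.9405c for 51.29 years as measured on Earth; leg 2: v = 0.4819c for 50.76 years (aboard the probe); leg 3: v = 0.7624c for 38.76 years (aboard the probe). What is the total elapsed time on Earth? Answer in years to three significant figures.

Δt = 169 years

Leg 1: 51.29 years is already measured on Earth.
Leg 2: γ = 1/√(1 − 0.4819²) = 1/√0.7678 = 1.141; Δt_2 = 1.141 × 50.76 = 57.93 years.
Leg 3: γ = 1/√(1 − 0.7624²) = 1/√0.4187 = 1.545; Δt_3 = 1.545 × 38.76 = 59.90 years.
Total: 51.29 + 57.93 + 59.90 years.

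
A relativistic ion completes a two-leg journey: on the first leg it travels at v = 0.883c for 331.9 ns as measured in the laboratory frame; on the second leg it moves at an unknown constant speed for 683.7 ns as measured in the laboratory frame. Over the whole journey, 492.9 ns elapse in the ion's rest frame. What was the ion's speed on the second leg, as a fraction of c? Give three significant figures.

β = 0.870

Leg 1: γ = 1/√(1 − 0.883²) = 1/√0.2203 = 2.131; τ_1 = 331.9/2.131 = 155.8 ns.
Leg 2: speed unknown; τ_2 = 683.7/γ_2.
Total proper time: 155.8 + τ_2 = 492.9, so τ_2 = 492.9 − 155.8 = 337.1 ns.
γ_2 = 683.7/337.1 = 2.028; β = √(1 − 1/γ²) = √0.7569.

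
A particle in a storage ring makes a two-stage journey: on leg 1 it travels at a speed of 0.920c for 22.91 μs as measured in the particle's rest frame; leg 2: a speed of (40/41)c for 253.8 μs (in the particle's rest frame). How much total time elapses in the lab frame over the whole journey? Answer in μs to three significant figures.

Leg 1: γ = 1/√(1 − 0.920²) = 1/√0.1536 = 2.552; Δt_1 = 2.552 × 22.91 = 58.46 μs.
Leg 2: γ = 1/√(1 − (40/41)²) = 41/9 ≈ 4.556; Δt_2 = 4.556 × 253.8 = 1156 μs.
Total: 58.46 + 1156 μs.

Δt = 1210 μs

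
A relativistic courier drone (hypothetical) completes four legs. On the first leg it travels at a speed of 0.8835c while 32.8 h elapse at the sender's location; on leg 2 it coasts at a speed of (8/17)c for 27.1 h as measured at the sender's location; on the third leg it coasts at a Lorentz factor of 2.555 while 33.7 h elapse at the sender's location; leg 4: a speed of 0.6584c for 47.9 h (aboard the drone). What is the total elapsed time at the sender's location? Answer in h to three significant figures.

Δt = 157 h

Leg 1: 32.8 h is already measured at the sender's location.
Leg 2: 27.1 h is already measured at the sender's location.
Leg 3: 33.7 h is already measured at the sender's location.
Leg 4: γ = 1/√(1 − 0.6584²) = 1/√0.5665 = 1.329; Δt_4 = 1.329 × 47.9 = 63.64 h.
Total: 32.80 + 27.10 + 33.70 + 63.64 h.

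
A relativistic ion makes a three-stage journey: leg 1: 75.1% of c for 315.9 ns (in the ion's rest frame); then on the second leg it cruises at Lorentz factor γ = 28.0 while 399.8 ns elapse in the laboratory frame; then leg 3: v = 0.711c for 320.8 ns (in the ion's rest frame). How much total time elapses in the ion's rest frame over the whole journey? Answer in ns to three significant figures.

τ = 651 ns

Leg 1: 315.9 ns is already measured in the ion's rest frame.
Leg 2: γ = 28.0; τ_2 = 399.8/28.00 = 14.28 ns.
Leg 3: 320.8 ns is already measured in the ion's rest frame.
Total: 315.9 + 14.28 + 320.8 ns.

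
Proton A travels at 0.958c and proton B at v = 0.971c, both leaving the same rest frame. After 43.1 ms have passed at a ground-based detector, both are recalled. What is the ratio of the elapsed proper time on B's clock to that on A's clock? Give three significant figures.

A: γ = 1/√(1 − 0.958²) = 1/√0.08224 = 3.487. B: γ = 1/√(1 − 0.971²) = 1/√0.05716 = 4.183.
τ_A/τ_B = γ_B/γ_A = 4.183/3.487 = 1.199, so τ_B/τ_A = 0.8337.

τ_B/τ_A = 0.834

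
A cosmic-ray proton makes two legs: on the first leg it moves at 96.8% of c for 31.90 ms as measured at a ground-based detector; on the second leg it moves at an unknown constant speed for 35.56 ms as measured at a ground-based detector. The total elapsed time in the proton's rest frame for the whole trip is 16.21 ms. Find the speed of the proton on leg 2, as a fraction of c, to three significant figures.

Leg 1: β = 0.968; γ = 1/√(1 − 0.968²) = 1/√0.06298 = 3.985; τ_1 = 31.90/3.985 = 8.005 ms.
Leg 2: speed unknown; τ_2 = 35.56/γ_2.
Total proper time: 8.005 + τ_2 = 16.21, so τ_2 = 16.21 − 8.005 = 8.205 ms.
γ_2 = 35.56/8.205 = 4.334; β = √(1 − 1/γ²) = √0.9468.

β = 0.973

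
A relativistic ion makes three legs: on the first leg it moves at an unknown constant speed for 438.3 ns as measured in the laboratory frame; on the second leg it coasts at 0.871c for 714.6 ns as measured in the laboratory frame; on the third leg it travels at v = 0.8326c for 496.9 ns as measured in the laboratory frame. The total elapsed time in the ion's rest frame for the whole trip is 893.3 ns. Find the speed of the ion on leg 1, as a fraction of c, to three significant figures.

β = 0.793

Leg 1: speed unknown; τ_1 = 438.3/γ_1.
Leg 2: γ = 1/√(1 − 0.871²) = 1/√0.2414 = 2.035; τ_2 = 714.6/2.035 = 351.1 ns.
Leg 3: γ = 1/√(1 − 0.8326²) = 1/√0.3068 = 1.805; τ_3 = 496.9/1.805 = 275.2 ns.
Total proper time: τ_1 + 351.1 + 275.2 = 893.3, so τ_1 = 893.3 − 626.3 = 267.0 ns.
γ_1 = 438.3/267.0 = 1.642; β = √(1 − 1/γ²) = √0.6289.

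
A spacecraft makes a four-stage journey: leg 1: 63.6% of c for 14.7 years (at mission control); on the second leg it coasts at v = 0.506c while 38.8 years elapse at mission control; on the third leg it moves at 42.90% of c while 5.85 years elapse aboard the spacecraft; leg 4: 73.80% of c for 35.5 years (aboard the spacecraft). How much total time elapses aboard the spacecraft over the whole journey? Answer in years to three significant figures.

τ = 86.2 years

Leg 1: β = 0.636; γ = 1/√(1 − 0.636²) = 1/√0.5955 = 1.296; τ_1 = 14.7/1.296 = 11.34 years.
Leg 2: γ = 1/√(1 − 0.506²) = 1/√0.7440 = 1.159; τ_2 = 38.8/1.159 = 33.47 years.
Leg 3: 5.85 years is already measured aboard the spacecraft.
Leg 4: 35.5 years is already measured aboard the spacecraft.
Total: 11.34 + 33.47 + 5.850 + 35.50 years.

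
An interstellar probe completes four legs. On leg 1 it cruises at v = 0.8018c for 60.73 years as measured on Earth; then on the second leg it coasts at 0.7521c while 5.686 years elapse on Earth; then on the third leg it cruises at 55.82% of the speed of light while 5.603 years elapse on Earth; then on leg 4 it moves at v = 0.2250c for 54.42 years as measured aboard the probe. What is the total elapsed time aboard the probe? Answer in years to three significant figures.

Leg 1: γ = 1/√(1 − 0.8018²) = 1/√0.3571 = 1.673; τ_1 = 60.73/1.673 = 36.29 years.
Leg 2: γ = 1/√(1 − 0.7521²) = 1/√0.4343 = 1.517; τ_2 = 5.686/1.517 = 3.747 years.
Leg 3: β = 0.5582; γ = 1/√(1 − 0.5582²) = 1/√0.6884 = 1.205; τ_3 = 5.603/1.205 = 4.649 years.
Leg 4: 54.42 years is already measured aboard the probe.
Total: 36.29 + 3.747 + 4.649 + 54.42 years.

τ = 99.1 years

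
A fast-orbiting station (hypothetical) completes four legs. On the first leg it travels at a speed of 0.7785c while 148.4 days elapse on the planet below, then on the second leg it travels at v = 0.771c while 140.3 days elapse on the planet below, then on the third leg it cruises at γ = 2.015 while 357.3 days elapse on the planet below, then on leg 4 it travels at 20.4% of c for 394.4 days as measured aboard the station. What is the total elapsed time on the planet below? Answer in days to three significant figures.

Leg 1: 148.4 days is already measured on the planet below.
Leg 2: 140.3 days is already measured on the planet below.
Leg 3: 357.3 days is already measured on the planet below.
Leg 4: β = 0.204; γ = 1/√(1 − 0.204²) = 1/√0.9584 = 1.021; Δt_4 = 1.021 × 394.4 = 402.9 days.
Total: 148.4 + 140.3 + 357.3 + 402.9 days.

Δt = 1050 days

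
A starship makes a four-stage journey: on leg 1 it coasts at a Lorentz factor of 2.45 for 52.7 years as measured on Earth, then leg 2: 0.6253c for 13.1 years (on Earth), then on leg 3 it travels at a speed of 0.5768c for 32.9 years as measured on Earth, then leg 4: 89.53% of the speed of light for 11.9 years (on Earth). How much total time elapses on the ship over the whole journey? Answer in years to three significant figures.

τ = 63.9 years

Leg 1: γ = 2.45; τ_1 = 52.7/2.450 = 21.51 years.
Leg 2: γ = 1/√(1 − 0.6253²) = 1/√0.6090 = 1.281; τ_2 = 13.1/1.281 = 10.22 years.
Leg 3: γ = 1/√(1 − 0.5768²) = 1/√0.6673 = 1.224; τ_3 = 32.9/1.224 = 26.88 years.
Leg 4: β = 0.8953; γ = 1/√(1 − 0.8953²) = 1/√0.1984 = 2.245; τ_4 = 11.9/2.245 = 5.301 years.
Total: 21.51 + 10.22 + 26.88 + 5.301 years.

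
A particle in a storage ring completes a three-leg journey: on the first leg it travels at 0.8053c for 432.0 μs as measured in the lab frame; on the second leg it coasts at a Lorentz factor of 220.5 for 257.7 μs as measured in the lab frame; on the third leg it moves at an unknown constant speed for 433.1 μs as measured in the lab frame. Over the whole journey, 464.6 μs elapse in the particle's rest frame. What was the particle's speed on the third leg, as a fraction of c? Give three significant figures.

Leg 1: γ = 1/√(1 − 0.8053²) = 1/√0.3515 = 1.687; τ_1 = 432.0/1.687 = 256.1 μs.
Leg 2: γ = 220.5; τ_2 = 257.7/220.5 = 1.169 μs.
Leg 3: speed unknown; τ_3 = 433.1/γ_3.
Total proper time: 256.1 + 1.169 + τ_3 = 464.6, so τ_3 = 464.6 − 257.3 = 207.3 μs.
γ_3 = 433.1/207.3 = 2.089; β = √(1 − 1/γ²) = √0.7709.

β = 0.878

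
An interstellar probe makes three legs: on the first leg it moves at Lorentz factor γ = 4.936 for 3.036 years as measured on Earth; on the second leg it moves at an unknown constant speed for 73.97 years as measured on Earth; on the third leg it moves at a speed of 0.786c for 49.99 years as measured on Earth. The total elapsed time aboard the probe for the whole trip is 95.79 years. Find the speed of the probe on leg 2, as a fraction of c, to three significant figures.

β = 0.495

Leg 1: γ = 4.936; τ_1 = 3.036/4.936 = 0.6151 years.
Leg 2: speed unknown; τ_2 = 73.97/γ_2.
Leg 3: γ = 1/√(1 − 0.786²) = 1/√0.3822 = 1.618; τ_3 = 49.99/1.618 = 30.91 years.
Total proper time: 0.6151 + τ_2 + 30.91 = 95.79, so τ_2 = 95.79 − 31.52 = 64.27 years.
γ_2 = 73.97/64.27 = 1.151; β = √(1 − 1/γ²) = √0.2451.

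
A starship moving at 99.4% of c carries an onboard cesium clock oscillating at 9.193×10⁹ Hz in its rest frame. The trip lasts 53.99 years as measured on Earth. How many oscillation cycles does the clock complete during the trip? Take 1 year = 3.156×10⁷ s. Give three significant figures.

N = 1.71×10¹⁸

β = 0.994; γ = 1/√(1 − 0.994²) = 1/√0.01196 = 9.142
The oscillator's own cycle count is N = f × τ where τ is the proper time on the ship. τ = Δt/γ = 53.99/9.142 = 5.905 years = 1.864×10⁸ s.
N = 9.193×10⁹ × 1.864×10⁸ = 1.713×10¹⁸.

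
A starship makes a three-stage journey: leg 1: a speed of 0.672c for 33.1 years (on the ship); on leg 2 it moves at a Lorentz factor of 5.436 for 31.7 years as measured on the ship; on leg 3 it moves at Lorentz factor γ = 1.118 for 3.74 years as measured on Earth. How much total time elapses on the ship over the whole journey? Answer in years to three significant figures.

τ = 68.1 years

Leg 1: 33.1 years is already measured on the ship.
Leg 2: 31.7 years is already measured on the ship.
Leg 3: γ = 1.118; τ_3 = 3.74/1.118 = 3.345 years.
Total: 33.10 + 31.70 + 3.345 years.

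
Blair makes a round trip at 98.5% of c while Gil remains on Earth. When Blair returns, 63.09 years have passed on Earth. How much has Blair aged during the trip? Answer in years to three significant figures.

β = 0.985; γ = 1/√(1 − 0.985²) = 1/√0.02977 = 5.795
Blair's clock measures proper time along the trip: τ = Δt/γ = 63.09/5.795 years.

τ = 10.9 years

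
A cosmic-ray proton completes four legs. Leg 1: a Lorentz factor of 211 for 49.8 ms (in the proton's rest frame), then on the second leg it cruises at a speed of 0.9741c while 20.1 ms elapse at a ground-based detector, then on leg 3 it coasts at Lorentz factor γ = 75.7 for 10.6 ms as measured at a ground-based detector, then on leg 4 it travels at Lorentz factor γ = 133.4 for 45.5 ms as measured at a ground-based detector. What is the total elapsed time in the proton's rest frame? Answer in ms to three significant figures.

τ = 54.8 ms

Leg 1: 49.8 ms is already measured in the proton's rest frame.
Leg 2: γ = 1/√(1 − 0.9741²) = 1/√0.05113 = 4.422; τ_2 = 20.1/4.422 = 4.545 ms.
Leg 3: γ = 75.7; τ_3 = 10.6/75.70 = 0.1400 ms.
Leg 4: γ = 133.4; τ_4 = 45.5/133.4 = 0.3411 ms.
Total: 49.80 + 4.545 + 0.1400 + 0.3411 ms.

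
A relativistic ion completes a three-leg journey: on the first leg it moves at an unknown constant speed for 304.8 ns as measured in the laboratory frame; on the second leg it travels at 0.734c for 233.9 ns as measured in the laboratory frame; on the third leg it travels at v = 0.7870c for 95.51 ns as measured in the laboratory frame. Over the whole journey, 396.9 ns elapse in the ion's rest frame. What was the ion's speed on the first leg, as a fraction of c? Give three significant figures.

Leg 1: speed unknown; τ_1 = 304.8/γ_1.
Leg 2: γ = 1/√(1 − 0.734²) = 1/√0.4612 = 1.472; τ_2 = 233.9/1.472 = 158.9 ns.
Leg 3: γ = 1/√(1 − 0.7870²) = 1/√0.3806 = 1.621; τ_3 = 95.51/1.621 = 58.93 ns.
Total proper time: τ_1 + 158.9 + 58.93 = 396.9, so τ_1 = 396.9 − 217.8 = 179.1 ns.
γ_1 = 304.8/179.1 = 1.702; β = √(1 − 1/γ²) = √0.6546.

β = 0.809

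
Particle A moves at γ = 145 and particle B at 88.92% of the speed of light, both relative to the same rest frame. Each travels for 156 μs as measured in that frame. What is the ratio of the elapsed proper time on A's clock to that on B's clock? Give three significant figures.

τ_A/τ_B = 0.0151

A: γ = 145. B: β = 0.8892; γ = 1/√(1 − 0.8892²) = 1/√0.2093 = 2.186.
τ_A/τ_B = γ_B/γ_A = 2.186/145.0 = 0.01507, so τ_A/τ_B = 0.01507.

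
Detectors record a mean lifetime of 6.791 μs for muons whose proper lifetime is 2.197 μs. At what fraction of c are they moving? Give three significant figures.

γ = Δt/τ₀ = 6.791/2.197 = 3.091
β = √(1 − 1/γ²) = √(1 − 0.1047) = √0.8953

v = 0.946c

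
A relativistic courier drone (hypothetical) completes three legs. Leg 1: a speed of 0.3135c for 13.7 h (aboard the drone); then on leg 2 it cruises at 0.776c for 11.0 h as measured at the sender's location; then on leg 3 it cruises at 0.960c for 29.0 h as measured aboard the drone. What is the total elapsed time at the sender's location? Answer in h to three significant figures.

Δt = 129 h

Leg 1: γ = 1/√(1 − 0.3135²) = 1/√0.9017 = 1.053; Δt_1 = 1.053 × 13.7 = 14.43 h.
Leg 2: 11.0 h is already measured at the sender's location.
Leg 3: γ = 1/√(1 − 0.960²) = 25/7 ≈ 3.571; Δt_3 = 3.571 × 29.0 = 103.6 h.
Total: 14.43 + 11.00 + 103.6 h.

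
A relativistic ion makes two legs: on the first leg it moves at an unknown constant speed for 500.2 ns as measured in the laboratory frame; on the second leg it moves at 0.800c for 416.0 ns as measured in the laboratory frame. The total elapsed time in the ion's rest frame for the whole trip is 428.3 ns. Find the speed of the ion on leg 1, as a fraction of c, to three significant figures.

Leg 1: speed unknown; τ_1 = 500.2/γ_1.
Leg 2: γ = 1/√(1 − 0.800²) = 5/3 ≈ 1.667; τ_2 = 416.0/1.667 = 249.6 ns.
Total proper time: τ_1 + 249.6 = 428.3, so τ_1 = 428.3 − 249.6 = 178.7 ns.
γ_1 = 500.2/178.7 = 2.799; β = √(1 − 1/γ²) = √0.8724.

β = 0.934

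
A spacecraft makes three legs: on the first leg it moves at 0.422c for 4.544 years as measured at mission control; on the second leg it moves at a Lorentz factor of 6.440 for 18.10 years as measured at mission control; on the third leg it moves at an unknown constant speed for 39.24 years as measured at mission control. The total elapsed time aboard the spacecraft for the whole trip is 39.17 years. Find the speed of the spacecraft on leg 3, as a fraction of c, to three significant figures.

Leg 1: γ = 1/√(1 − 0.422²) = 1/√0.8219 = 1.103; τ_1 = 4.544/1.103 = 4.120 years.
Leg 2: γ = 6.440; τ_2 = 18.10/6.440 = 2.811 years.
Leg 3: speed unknown; τ_3 = 39.24/γ_3.
Total proper time: 4.120 + 2.811 + τ_3 = 39.17, so τ_3 = 39.17 − 6.930 = 32.24 years.
γ_3 = 39.24/32.24 = 1.217; β = √(1 − 1/γ²) = √0.3250.

β = 0.570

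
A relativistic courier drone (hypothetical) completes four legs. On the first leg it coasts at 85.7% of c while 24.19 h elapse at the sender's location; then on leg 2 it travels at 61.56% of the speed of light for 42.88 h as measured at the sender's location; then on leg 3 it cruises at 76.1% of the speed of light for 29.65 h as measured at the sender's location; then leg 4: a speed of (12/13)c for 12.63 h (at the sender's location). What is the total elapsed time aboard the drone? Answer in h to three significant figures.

Leg 1: β = 0.857; γ = 1/√(1 − 0.857²) = 1/√0.2656 = 1.941; τ_1 = 24.19/1.941 = 12.47 h.
Leg 2: β = 0.6156; γ = 1/√(1 − 0.6156²) = 1/√0.6210 = 1.269; τ_2 = 42.88/1.269 = 33.79 h.
Leg 3: β = 0.761; γ = 1/√(1 − 0.761²) = 1/√0.4209 = 1.541; τ_3 = 29.65/1.541 = 19.24 h.
Leg 4: γ = 1/√(1 − (12/13)²) = 13/5 = 2.600; τ_4 = 12.63/2.600 = 4.858 h.
Total: 12.47 + 33.79 + 19.24 + 4.858 h.

τ = 70.4 h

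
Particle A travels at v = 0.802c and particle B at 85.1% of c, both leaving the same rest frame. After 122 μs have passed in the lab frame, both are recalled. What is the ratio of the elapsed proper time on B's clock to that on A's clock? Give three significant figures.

τ_B/τ_A = 0.879

A: γ = 1/√(1 − 0.802²) = 1/√0.3568 = 1.674. B: β = 0.851; γ = 1/√(1 − 0.851²) = 1/√0.2758 = 1.904.
τ_A/τ_B = γ_B/γ_A = 1.904/1.674 = 1.137, so τ_B/τ_A = 0.8792.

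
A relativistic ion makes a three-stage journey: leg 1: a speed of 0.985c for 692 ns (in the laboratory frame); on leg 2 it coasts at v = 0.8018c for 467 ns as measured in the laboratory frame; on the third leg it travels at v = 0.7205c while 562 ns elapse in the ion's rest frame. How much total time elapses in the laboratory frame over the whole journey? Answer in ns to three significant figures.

Leg 1: 692 ns is already measured in the laboratory frame.
Leg 2: 467 ns is already measured in the laboratory frame.
Leg 3: γ = 1/√(1 − 0.7205²) = 1/√0.4809 = 1.442; Δt_3 = 1.442 × 562 = 810.4 ns.
Total: 692.0 + 467.0 + 810.4 ns.

Δt = 1970 ns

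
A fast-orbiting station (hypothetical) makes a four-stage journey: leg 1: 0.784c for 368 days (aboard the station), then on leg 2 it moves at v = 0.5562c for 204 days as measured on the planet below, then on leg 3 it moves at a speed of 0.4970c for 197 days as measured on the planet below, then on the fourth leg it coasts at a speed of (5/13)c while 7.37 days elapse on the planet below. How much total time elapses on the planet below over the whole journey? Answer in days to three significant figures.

Δt = 1000 days

Leg 1: γ = 1/√(1 − 0.784²) = 1/√0.3853 = 1.611; Δt_1 = 1.611 × 368 = 592.8 days.
Leg 2: 204 days is already measured on the planet below.
Leg 3: 197 days is already measured on the planet below.
Leg 4: 7.37 days is already measured on the planet below.
Total: 592.8 + 204.0 + 197.0 + 7.370 days.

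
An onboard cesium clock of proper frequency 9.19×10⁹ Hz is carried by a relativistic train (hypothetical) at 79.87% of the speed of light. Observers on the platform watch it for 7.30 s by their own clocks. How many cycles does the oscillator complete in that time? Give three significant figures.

β = 0.7987; γ = 1/√(1 − 0.7987²) = 1/√0.3621 = 1.662
During 7.30 s of lab time, the oscillator's proper time advances by τ = Δt/γ = 7.30/1.662 = 4.393 s = 4.393×10⁰ s.
N = f × τ = 9.19×10⁹ × 4.393×10⁰ = 4.037×10¹⁰.

N = 4.04×10¹⁰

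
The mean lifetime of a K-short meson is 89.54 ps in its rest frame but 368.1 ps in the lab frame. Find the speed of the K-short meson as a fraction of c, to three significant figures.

β = 0.970

γ = Δt/τ₀ = 368.1/89.54 = 4.111
β = √(1 − 1/γ²) = √(1 − 0.05917) = √0.9408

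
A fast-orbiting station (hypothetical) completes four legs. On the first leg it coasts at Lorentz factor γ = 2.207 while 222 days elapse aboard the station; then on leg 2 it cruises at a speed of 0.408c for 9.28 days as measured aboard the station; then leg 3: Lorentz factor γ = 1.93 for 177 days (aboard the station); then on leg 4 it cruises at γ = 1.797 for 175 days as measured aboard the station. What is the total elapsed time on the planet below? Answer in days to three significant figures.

Leg 1: γ = 2.207; Δt_1 = 2.207 × 222 = 490.0 days.
Leg 2: γ = 1/√(1 − 0.408²) = 1/√0.8335 = 1.095; Δt_2 = 1.095 × 9.28 = 10.16 days.
Leg 3: γ = 1.93; Δt_3 = 1.930 × 177 = 341.6 days.
Leg 4: γ = 1.797; Δt_4 = 1.797 × 175 = 314.5 days.
Total: 490.0 + 10.16 + 341.6 + 314.5 days.

Δt = 1160 days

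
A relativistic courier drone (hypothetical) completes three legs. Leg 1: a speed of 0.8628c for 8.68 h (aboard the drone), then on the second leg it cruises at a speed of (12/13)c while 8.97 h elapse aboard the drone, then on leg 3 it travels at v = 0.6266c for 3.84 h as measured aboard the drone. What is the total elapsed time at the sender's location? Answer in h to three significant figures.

Δt = 45.4 h

Leg 1: γ = 1/√(1 − 0.8628²) = 1/√0.2556 = 1.978; Δt_1 = 1.978 × 8.68 = 17.17 h.
Leg 2: γ = 1/√(1 − (12/13)²) = 13/5 = 2.600; Δt_2 = 2.600 × 8.97 = 23.32 h.
Leg 3: γ = 1/√(1 − 0.6266²) = 1/√0.6074 = 1.283; Δt_3 = 1.283 × 3.84 = 4.927 h.
Total: 17.17 + 23.32 + 4.927 h.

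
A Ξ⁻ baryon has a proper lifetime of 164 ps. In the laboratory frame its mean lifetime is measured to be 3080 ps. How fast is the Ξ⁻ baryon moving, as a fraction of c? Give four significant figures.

γ = Δt/τ₀ = 3080/164 = 18.78
β = √(1 − 1/γ²) = √(1 − 0.002835) = √0.9972

β = 0.9986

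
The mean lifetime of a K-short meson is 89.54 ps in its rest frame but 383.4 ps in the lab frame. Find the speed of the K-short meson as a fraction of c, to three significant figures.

β = 0.972

γ = Δt/τ₀ = 383.4/89.54 = 4.282
β = √(1 − 1/γ²) = √(1 − 0.05454) = √0.9455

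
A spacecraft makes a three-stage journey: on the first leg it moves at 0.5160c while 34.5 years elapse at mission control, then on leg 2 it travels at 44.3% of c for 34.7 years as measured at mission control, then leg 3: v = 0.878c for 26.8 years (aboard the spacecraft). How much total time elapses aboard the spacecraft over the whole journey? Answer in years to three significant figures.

τ = 87.5 years

Leg 1: γ = 1/√(1 − 0.5160²) = 1/√0.7337 = 1.167; τ_1 = 34.5/1.167 = 29.55 years.
Leg 2: β = 0.443; γ = 1/√(1 − 0.443²) = 1/√0.8038 = 1.115; τ_2 = 34.7/1.115 = 31.11 years.
Leg 3: 26.8 years is already measured aboard the spacecraft.
Total: 29.55 + 31.11 + 26.80 years.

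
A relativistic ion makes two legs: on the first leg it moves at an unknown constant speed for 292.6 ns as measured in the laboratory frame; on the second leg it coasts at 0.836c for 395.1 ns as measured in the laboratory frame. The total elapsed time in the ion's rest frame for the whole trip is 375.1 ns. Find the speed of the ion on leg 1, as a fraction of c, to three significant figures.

Leg 1: speed unknown; τ_1 = 292.6/γ_1.
Leg 2: γ = 1/√(1 − 0.836²) = 1/√0.3011 = 1.822; τ_2 = 395.1/1.822 = 216.8 ns.
Total proper time: τ_1 + 216.8 = 375.1, so τ_1 = 375.1 − 216.8 = 158.3 ns.
γ_1 = 292.6/158.3 = 1.848; β = √(1 − 1/γ²) = √0.7073.

β = 0.841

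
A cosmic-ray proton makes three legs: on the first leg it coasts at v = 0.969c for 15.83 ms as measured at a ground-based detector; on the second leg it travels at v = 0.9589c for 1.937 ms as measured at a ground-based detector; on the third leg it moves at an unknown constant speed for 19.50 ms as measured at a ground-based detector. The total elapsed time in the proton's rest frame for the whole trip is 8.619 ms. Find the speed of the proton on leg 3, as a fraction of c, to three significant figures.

Leg 1: γ = 1/√(1 − 0.969²) = 1/√0.06104 = 4.048; τ_1 = 15.83/4.048 = 3.911 ms.
Leg 2: γ = 1/√(1 − 0.9589²) = 1/√0.08051 = 3.524; τ_2 = 1.937/3.524 = 0.5496 ms.
Leg 3: speed unknown; τ_3 = 19.50/γ_3.
Total proper time: 3.911 + 0.5496 + τ_3 = 8.619, so τ_3 = 8.619 − 4.461 = 4.158 ms.
γ_3 = 19.50/4.158 = 4.689; β = √(1 − 1/γ²) = √0.9545.

β = 0.977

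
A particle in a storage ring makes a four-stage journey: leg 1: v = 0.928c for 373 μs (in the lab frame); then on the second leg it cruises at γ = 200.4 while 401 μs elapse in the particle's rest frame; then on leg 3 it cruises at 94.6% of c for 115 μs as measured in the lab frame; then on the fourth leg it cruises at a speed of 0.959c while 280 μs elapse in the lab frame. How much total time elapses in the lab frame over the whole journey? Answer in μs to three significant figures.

Leg 1: 373 μs is already measured in the lab frame.
Leg 2: γ = 200.4; Δt_2 = 200.4 × 401 = 8.036×10⁴ μs.
Leg 3: 115 μs is already measured in the lab frame.
Leg 4: 280 μs is already measured in the lab frame.
Total: 373.0 + 8.036×10⁴ + 115.0 + 280.0 μs.

Δt = 8.11×10⁴ μs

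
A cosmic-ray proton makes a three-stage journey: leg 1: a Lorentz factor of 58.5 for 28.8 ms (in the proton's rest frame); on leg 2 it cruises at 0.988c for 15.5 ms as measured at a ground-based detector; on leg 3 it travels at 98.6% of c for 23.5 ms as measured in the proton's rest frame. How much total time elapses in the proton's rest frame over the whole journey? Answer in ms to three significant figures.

Leg 1: 28.8 ms is already measured in the proton's rest frame.
Leg 2: γ = 1/√(1 − 0.988²) = 1/√0.02386 = 6.474; τ_2 = 15.5/6.474 = 2.394 ms.
Leg 3: 23.5 ms is already measured in the proton's rest frame.
Total: 28.80 + 2.394 + 23.50 ms.

τ = 54.7 ms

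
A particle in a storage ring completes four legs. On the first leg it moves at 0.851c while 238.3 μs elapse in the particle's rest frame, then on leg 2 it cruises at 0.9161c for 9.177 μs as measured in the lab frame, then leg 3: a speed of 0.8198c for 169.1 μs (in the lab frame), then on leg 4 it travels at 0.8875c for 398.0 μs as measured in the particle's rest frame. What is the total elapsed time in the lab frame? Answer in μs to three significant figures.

Δt = 1500 μs

Leg 1: γ = 1/√(1 − 0.851²) = 1/√0.2758 = 1.904; Δt_1 = 1.904 × 238.3 = 453.8 μs.
Leg 2: 9.177 μs is already measured in the lab frame.
Leg 3: 169.1 μs is already measured in the lab frame.
Leg 4: γ = 1/√(1 − 0.8875²) = 1/√0.2123 = 2.170; Δt_4 = 2.170 × 398.0 = 863.7 μs.
Total: 453.8 + 9.177 + 169.1 + 863.7 μs.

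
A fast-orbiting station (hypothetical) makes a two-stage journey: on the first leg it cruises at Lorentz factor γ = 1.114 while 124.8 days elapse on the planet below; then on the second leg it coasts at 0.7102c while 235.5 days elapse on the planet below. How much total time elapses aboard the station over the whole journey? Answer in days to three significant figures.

τ = 278 days

Leg 1: γ = 1.114; τ_1 = 124.8/1.114 = 112.0 days.
Leg 2: γ = 1/√(1 − 0.7102²) = 1/√0.4956 = 1.420; τ_2 = 235.5/1.420 = 165.8 days.
Total: 112.0 + 165.8 days.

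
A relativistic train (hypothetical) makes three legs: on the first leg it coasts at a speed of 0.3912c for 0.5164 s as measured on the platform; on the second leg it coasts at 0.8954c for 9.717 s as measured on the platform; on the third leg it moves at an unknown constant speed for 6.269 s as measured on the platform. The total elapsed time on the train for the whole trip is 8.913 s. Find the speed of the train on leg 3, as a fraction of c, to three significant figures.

β = 0.755

Leg 1: γ = 1/√(1 − 0.3912²) = 1/√0.8470 = 1.087; τ_1 = 0.5164/1.087 = 0.4752 s.
Leg 2: γ = 1/√(1 − 0.8954²) = 1/√0.1983 = 2.246; τ_2 = 9.717/2.246 = 4.327 s.
Leg 3: speed unknown; τ_3 = 6.269/γ_3.
Total proper time: 0.4752 + 4.327 + τ_3 = 8.913, so τ_3 = 8.913 − 4.802 = 4.111 s.
γ_3 = 6.269/4.111 = 1.525; β = √(1 − 1/γ²) = √0.5699.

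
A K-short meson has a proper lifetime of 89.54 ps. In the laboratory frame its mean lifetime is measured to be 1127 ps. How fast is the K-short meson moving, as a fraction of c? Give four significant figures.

γ = Δt/τ₀ = 1127/89.54 = 12.59
β = √(1 − 1/γ²) = √(1 − 0.006312) = √0.9937

β = 0.9968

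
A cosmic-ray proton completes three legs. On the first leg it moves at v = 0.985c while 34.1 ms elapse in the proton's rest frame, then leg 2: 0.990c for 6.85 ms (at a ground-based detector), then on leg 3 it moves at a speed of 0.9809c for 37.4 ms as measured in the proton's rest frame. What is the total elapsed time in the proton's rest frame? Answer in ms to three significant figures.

Leg 1: 34.1 ms is already measured in the proton's rest frame.
Leg 2: γ = 1/√(1 − 0.990²) = 1/√0.01990 = 7.089; τ_2 = 6.85/7.089 = 0.9663 ms.
Leg 3: 37.4 ms is already measured in the proton's rest frame.
Total: 34.10 + 0.9663 + 37.40 ms.

τ = 72.5 ms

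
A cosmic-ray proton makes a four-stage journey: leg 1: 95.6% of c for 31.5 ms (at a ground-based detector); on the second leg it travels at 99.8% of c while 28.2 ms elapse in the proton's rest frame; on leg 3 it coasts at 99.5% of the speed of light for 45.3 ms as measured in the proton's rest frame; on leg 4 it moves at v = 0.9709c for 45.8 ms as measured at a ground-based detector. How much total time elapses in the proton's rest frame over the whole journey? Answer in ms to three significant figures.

Leg 1: β = 0.956; γ = 1/√(1 − 0.956²) = 1/√0.08606 = 3.409; τ_1 = 31.5/3.409 = 9.241 ms.
Leg 2: 28.2 ms is already measured in the proton's rest frame.
Leg 3: 45.3 ms is already measured in the proton's rest frame.
Leg 4: γ = 1/√(1 − 0.9709²) = 1/√0.05735 = 4.176; τ_4 = 45.8/4.176 = 10.97 ms.
Total: 9.241 + 28.20 + 45.30 + 10.97 ms.

τ = 93.7 ms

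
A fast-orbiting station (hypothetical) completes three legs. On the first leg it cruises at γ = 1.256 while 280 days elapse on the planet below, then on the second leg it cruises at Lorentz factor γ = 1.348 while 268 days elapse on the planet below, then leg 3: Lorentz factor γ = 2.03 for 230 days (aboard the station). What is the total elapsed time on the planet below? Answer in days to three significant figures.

Leg 1: 280 days is already measured on the planet below.
Leg 2: 268 days is already measured on the planet below.
Leg 3: γ = 2.03; Δt_3 = 2.030 × 230 = 466.9 days.
Total: 280.0 + 268.0 + 466.9 days.

Δt = 1010 days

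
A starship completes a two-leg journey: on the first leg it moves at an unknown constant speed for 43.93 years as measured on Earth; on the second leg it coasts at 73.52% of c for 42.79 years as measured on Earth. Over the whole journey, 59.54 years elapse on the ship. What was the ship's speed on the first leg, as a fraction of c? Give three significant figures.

β = 0.719

Leg 1: speed unknown; τ_1 = 43.93/γ_1.
Leg 2: β = 0.7352; γ = 1/√(1 − 0.7352²) = 1/√0.4595 = 1.475; τ_2 = 42.79/1.475 = 29.01 years.
Total proper time: τ_1 + 29.01 = 59.54, so τ_1 = 59.54 − 29.01 = 30.53 years.
γ_1 = 43.93/30.53 = 1.439; β = √(1 − 1/γ²) = √0.5169.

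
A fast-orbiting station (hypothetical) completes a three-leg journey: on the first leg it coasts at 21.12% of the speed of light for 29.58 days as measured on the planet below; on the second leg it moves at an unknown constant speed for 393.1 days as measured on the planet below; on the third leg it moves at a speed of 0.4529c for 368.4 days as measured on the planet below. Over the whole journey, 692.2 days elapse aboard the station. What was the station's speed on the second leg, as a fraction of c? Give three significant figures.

Leg 1: β = 0.2112; γ = 1/√(1 − 0.2112²) = 1/√0.9554 = 1.023; τ_1 = 29.58/1.023 = 28.91 days.
Leg 2: speed unknown; τ_2 = 393.1/γ_2.
Leg 3: γ = 1/√(1 − 0.4529²) = 1/√0.7949 = 1.122; τ_3 = 368.4/1.122 = 328.5 days.
Total proper time: 28.91 + τ_2 + 328.5 = 692.2, so τ_2 = 692.2 − 357.4 = 334.8 days.
γ_2 = 393.1/334.8 = 1.174; β = √(1 − 1/γ²) = √0.2745.

β = 0.524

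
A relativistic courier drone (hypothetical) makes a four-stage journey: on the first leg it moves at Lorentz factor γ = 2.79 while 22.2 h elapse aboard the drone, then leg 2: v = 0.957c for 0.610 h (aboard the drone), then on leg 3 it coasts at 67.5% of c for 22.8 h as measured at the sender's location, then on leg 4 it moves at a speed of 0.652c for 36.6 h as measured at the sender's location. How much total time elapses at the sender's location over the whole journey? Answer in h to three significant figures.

Leg 1: γ = 2.79; Δt_1 = 2.790 × 22.2 = 61.94 h.
Leg 2: γ = 1/√(1 − 0.957²) = 1/√0.08415 = 3.447; Δt_2 = 3.447 × 0.610 = 2.103 h.
Leg 3: 22.8 h is already measured at the sender's location.
Leg 4: 36.6 h is already measured at the sender's location.
Total: 61.94 + 2.103 + 22.80 + 36.60 h.

Δt = 123 h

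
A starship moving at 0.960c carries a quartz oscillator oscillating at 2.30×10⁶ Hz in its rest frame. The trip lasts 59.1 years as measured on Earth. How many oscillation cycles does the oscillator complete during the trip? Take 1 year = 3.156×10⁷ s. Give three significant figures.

γ = 1/√(1 − 0.960²) = 25/7 ≈ 3.571
The oscillator's own cycle count is N = f × τ where τ is the proper time on the ship. τ = Δt/γ = 59.1/3.571 = 16.55 years = 5.223×10⁸ s.
N = 2.30×10⁶ × 5.223×10⁸ = 1.201×10¹⁵.

N = 1.20×10¹⁵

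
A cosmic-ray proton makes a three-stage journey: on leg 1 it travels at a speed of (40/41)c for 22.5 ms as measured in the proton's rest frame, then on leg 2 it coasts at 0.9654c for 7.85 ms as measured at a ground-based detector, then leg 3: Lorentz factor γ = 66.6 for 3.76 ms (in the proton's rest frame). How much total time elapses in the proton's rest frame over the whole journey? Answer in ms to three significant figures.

Leg 1: 22.5 ms is already measured in the proton's rest frame.
Leg 2: γ = 1/√(1 − 0.9654²) = 1/√0.06800 = 3.835; τ_2 = 7.85/3.835 = 2.047 ms.
Leg 3: 3.76 ms is already measured in the proton's rest frame.
Total: 22.50 + 2.047 + 3.760 ms.

τ = 28.3 ms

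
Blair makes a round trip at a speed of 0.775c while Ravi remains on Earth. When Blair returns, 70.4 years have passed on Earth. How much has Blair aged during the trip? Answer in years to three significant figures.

τ = 44.5 years

γ = 1/√(1 − 0.775²) = 1/√0.3994 = 1.582
Blair's clock measures proper time along the trip: τ = Δt/γ = 70.4/1.582 years.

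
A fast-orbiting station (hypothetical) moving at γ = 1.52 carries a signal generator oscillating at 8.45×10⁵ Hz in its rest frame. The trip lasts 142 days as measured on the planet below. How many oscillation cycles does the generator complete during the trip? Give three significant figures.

N = 6.82×10¹²

γ = 1.52
The oscillator's own cycle count is N = f × τ where τ is the proper time aboard the station. τ = Δt/γ = 142/1.520 = 93.42 days = 8.072×10⁶ s.
N = 8.45×10⁵ × 8.072×10⁶ = 6.820×10¹².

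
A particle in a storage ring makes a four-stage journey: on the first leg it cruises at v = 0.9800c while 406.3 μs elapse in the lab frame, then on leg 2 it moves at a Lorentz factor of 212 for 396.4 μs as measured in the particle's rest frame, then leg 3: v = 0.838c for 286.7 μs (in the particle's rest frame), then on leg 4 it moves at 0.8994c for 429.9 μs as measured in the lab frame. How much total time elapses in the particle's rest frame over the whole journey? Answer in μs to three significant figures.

τ = 952 μs

Leg 1: γ = 1/√(1 − 0.9800²) = 1/√0.03960 = 5.025; τ_1 = 406.3/5.025 = 80.85 μs.
Leg 2: 396.4 μs is already measured in the particle's rest frame.
Leg 3: 286.7 μs is already measured in the particle's rest frame.
Leg 4: γ = 1/√(1 − 0.8994²) = 1/√0.1911 = 2.288; τ_4 = 429.9/2.288 = 187.9 μs.
Total: 80.85 + 396.4 + 286.7 + 187.9 μs.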